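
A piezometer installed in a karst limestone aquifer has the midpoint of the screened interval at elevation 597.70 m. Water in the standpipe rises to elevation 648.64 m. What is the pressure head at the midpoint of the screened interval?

ψ ≈ 50.94 m

Total head h = 648.64 m (the water-surface elevation in the piezometer).
Pressure head ψ = h − z = 648.64 − 597.70 = 50.94 m.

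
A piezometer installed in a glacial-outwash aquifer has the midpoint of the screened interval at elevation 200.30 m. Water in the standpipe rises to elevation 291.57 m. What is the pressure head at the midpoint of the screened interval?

ψ ≈ 91.27 m

Total head h = 291.57 m (the water-surface elevation in the piezometer).
Pressure head ψ = h − z = 291.57 − 200.30 = 91.27 m.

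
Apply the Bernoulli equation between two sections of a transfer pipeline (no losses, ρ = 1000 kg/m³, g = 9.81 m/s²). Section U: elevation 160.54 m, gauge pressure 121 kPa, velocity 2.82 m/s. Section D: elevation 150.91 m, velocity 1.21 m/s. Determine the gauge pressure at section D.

Pressure head at U: ψ₁ = P₁/(ρg) = 121×1000 / (1000 × 9.81) = 12.33 m.
Velocity heads: v₁²/2g = 2.82²/19.62 = 0.405 m; v₂²/2g = 1.21²/19.62 = 0.075 m.
Total head H = z₁ + ψ₁ + v₁²/2g = 160.54 + 12.33 + 0.405 = 173.28 m.
ψ₂ = H − z₂ − v₂²/2g = 173.28 − 150.91 − 0.075 = 22.30 m.
P₂ = ρgψ₂ = 1000 × 9.81 × 22.30 ≈ 219 kPa.

P₂ ≈ 219 kPa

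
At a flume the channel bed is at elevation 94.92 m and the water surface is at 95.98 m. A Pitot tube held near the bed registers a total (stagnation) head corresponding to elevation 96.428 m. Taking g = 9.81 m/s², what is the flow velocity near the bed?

v ≈ 2.96 m/s

Near the bed, under hydrostatic conditions, the piezometric head (z + ψ) equals the free-surface elevation, 95.98 m.
Velocity head = total − piezometric = 96.428 − 95.98 = 0.448 m.
v = √(2g·h_v) = √(2 × 9.81 × 0.448) = 2.96 m/s.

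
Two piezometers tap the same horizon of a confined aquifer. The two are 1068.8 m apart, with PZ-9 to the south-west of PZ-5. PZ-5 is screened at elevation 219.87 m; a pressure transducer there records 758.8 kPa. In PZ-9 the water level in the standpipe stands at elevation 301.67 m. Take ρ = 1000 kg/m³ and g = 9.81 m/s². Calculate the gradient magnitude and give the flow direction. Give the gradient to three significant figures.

Pressure head at PZ-5: ψ = P/(ρg) = 758.8×1000 / (1000 × 9.81) = 77.35 m.
Total head at PZ-5: h = z + ψ = 219.87 + 77.35 = 297.22 m.
Total head at PZ-9: h = 301.67 m (water level in the piezometer is the total head).
Head difference: h(PZ-5) − h(PZ-9) = 297.22 − 301.67 = -4.45 m.
Hydraulic gradient: i = |Δh| / L = 4.45 / 1068.8 = 0.00416.
Flow is from higher to lower head: from PZ-9 toward PZ-5, i.e. toward the north-east.

i ≈ 0.00416; groundwater flows toward the north-east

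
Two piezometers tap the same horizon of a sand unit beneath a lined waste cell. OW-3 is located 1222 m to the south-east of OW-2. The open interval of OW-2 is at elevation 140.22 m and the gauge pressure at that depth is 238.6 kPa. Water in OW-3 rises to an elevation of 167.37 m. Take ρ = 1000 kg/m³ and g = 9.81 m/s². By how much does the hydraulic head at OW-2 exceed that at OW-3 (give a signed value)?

Pressure head at OW-2: ψ = P/(ρg) = 238.6×1000 / (1000 × 9.81) = 24.32 m.
Total head at OW-2: h = z + ψ = 140.22 + 24.32 = 164.54 m.
Total head at OW-3: h = 167.37 m (water level in the piezometer is the total head).
Head difference: h(OW-2) − h(OW-3) = 164.54 − 167.37 = -2.83 m.

Δh ≈ -2.83 m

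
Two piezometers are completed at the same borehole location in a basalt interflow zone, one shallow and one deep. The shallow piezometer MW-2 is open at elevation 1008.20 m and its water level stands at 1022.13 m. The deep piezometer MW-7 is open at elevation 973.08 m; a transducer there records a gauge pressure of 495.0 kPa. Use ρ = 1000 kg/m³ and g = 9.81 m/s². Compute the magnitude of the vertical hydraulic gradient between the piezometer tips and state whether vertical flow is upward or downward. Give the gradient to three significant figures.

|i_v| ≈ 0.0401; vertical flow is upward

Total head at MW-2: h = 1022.13 m (water level in the standpipe).
Pressure head at MW-7: ψ = P/(ρg) = 495.0×1000 / (1000 × 9.81) = 50.46 m.
Total head at MW-7: h = z + ψ = 973.08 + 50.46 = 1023.54 m.
Δh = h(MW-2) − h(MW-7) = 1022.13 − 1023.54 = -1.41 m.
Vertical separation Δz = 1008.20 − 973.08 = 35.12 m.
|i_v| = |Δh| / Δz = 1.41 / 35.12 = 0.0401.
Head is higher in the deep piezometer, so vertical flow is upward (discharge condition).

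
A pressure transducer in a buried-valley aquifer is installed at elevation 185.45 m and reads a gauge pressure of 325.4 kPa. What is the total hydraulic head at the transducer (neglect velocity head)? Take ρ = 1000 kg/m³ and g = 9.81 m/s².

ψ = P/(ρg) = 325.4×1000 / (1000 × 9.81) = 33.17 m.
h = z + ψ = 185.45 + 33.17 = 218.62 m.

h ≈ 218.62 m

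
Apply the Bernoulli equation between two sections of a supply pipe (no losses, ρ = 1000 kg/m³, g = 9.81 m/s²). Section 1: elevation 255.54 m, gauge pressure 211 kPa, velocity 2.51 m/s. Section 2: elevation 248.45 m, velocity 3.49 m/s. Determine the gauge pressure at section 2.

Pressure head at 1: ψ₁ = P₁/(ρg) = 211×1000 / (1000 × 9.81) = 21.51 m.
Velocity heads: v₁²/2g = 2.51²/19.62 = 0.321 m; v₂²/2g = 3.49²/19.62 = 0.621 m.
Total head H = z₁ + ψ₁ + v₁²/2g = 255.54 + 21.51 + 0.321 = 277.37 m.
ψ₂ = H − z₂ − v₂²/2g = 277.37 − 248.45 − 0.621 = 28.30 m.
P₂ = ρgψ₂ = 1000 × 9.81 × 28.30 ≈ 278 kPa.

P₂ ≈ 278 kPa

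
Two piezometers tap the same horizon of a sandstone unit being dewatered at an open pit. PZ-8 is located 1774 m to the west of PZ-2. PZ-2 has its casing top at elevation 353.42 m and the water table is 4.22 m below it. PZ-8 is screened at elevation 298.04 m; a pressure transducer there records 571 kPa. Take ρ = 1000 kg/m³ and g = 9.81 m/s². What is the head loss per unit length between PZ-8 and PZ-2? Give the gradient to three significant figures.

Total head at PZ-2: h = 353.42 − 4.22 = 349.20 m.
Pressure head at PZ-8: ψ = P/(ρg) = 571×1000 / (1000 × 9.81) = 58.21 m.
Total head at PZ-8: h = z + ψ = 298.04 + 58.21 = 356.25 m.
Head difference: h(PZ-2) − h(PZ-8) = 349.20 − 356.25 = -7.05 m.
Hydraulic gradient: i = |Δh| / L = 7.05 / 1774 = 0.00397.

i ≈ 0.00397 m/m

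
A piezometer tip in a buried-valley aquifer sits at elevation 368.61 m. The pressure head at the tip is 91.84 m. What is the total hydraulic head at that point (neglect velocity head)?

h ≈ 460.45 m

h = z + ψ = 368.61 + 91.84 = 460.45 m.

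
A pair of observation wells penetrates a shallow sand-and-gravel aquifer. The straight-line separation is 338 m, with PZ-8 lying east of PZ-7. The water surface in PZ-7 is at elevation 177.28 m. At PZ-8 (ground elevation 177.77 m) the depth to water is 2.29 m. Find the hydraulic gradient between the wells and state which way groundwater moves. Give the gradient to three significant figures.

Total head at PZ-7: h = 177.28 m (water level in the piezometer is the total head).
Total head at PZ-8: h = 177.77 − 2.29 = 175.48 m.
Head difference: h(PZ-7) − h(PZ-8) = 177.28 − 175.48 = 1.80 m.
Hydraulic gradient: i = |Δh| / L = 1.80 / 338 = 0.00533.
Flow is from higher to lower head: from PZ-7 toward PZ-8, i.e. toward the east.

i ≈ 0.00533; groundwater flows toward the east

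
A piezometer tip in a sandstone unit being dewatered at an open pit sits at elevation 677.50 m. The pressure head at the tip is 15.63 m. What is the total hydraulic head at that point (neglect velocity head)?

h ≈ 693.13 m

h = z + ψ = 677.50 + 15.63 = 693.13 m.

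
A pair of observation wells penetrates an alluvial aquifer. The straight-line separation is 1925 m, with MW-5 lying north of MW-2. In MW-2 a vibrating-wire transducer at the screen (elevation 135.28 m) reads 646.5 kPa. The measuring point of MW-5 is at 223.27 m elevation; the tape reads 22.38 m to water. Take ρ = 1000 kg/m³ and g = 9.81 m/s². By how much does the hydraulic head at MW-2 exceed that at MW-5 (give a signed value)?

Pressure head at MW-2: ψ = P/(ρg) = 646.5×1000 / (1000 × 9.81) = 65.90 m.
Total head at MW-2: h = z + ψ = 135.28 + 65.90 = 201.18 m.
Total head at MW-5: h = 223.27 − 22.38 = 200.89 m.
Head difference: h(MW-2) − h(MW-5) = 201.18 − 200.89 = 0.29 m.

Δh ≈ 0.29 m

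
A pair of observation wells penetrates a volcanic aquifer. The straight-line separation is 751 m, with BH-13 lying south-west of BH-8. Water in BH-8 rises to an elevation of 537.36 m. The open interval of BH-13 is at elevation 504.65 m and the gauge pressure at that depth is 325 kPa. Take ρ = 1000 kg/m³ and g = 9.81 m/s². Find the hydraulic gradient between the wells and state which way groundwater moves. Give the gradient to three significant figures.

i ≈ 0.000559; groundwater flows toward the north-east

Total head at BH-8: h = 537.36 m (water level in the piezometer is the total head).
Pressure head at BH-13: ψ = P/(ρg) = 325×1000 / (1000 × 9.81) = 33.13 m.
Total head at BH-13: h = z + ψ = 504.65 + 33.13 = 537.78 m.
Head difference: h(BH-8) − h(BH-13) = 537.36 − 537.78 = -0.42 m.
Hydraulic gradient: i = |Δh| / L = 0.42 / 751 = 0.000559.
Flow is from higher to lower head: from BH-13 toward BH-8, i.e. toward the north-east.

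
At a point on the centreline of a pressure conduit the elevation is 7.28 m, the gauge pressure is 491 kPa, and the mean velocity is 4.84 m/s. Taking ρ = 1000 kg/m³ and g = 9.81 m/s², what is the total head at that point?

Pressure head ψ = P/(ρg) = 491×1000 / (1000 × 9.81) = 50.05 m.
Velocity head = v²/(2g) = 4.84² / (2 × 9.81) = 1.194 m.
h = z + ψ + v²/(2g) = 7.28 + 50.05 + 1.194 = 58.52 m.

h ≈ 58.52 m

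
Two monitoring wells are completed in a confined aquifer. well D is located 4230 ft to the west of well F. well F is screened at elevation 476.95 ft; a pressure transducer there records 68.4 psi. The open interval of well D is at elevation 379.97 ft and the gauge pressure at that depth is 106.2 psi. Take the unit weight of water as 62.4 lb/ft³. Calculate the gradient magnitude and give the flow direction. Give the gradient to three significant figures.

i ≈ 0.00230; groundwater flows toward the west

Pressure head at well F: ψ = 144·P/γ = 144 × 68.4 / 62.4 = 157.85 ft.
Total head at well F: h = z + ψ = 476.95 + 157.85 = 634.80 ft.
Pressure head at well D: ψ = 144·P/γ = 144 × 106.2 / 62.4 = 245.08 ft.
Total head at well D: h = z + ψ = 379.97 + 245.08 = 625.05 ft.
Head difference: h(well F) − h(well D) = 634.80 − 625.05 = 9.75 ft.
Hydraulic gradient: i = |Δh| / L = 9.75 / 4230 = 0.00230.
Flow is from higher to lower head: from well F toward well D, i.e. toward the west.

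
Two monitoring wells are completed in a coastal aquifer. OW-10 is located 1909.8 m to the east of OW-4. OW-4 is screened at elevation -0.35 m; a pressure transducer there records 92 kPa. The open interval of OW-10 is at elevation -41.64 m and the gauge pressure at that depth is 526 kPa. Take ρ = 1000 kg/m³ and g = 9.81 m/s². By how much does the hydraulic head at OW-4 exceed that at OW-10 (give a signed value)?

Δh ≈ -2.95 m

Pressure head at OW-4: ψ = P/(ρg) = 92×1000 / (1000 × 9.81) = 9.38 m.
Total head at OW-4: h = z + ψ = -0.35 + 9.38 = 9.03 m.
Pressure head at OW-10: ψ = P/(ρg) = 526×1000 / (1000 × 9.81) = 53.62 m.
Total head at OW-10: h = z + ψ = -41.64 + 53.62 = 11.98 m.
Head difference: h(OW-4) − h(OW-10) = 9.03 − 11.98 = -2.95 m.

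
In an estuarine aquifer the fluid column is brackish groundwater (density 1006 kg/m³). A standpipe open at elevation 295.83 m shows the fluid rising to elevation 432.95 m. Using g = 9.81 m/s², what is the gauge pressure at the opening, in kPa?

Pressure head ψ = h − z = 432.95 − 295.83 = 137.12 m.
P = ρgψ = 1006 × 9.81 × 137.12 = 1353218 Pa ≈ 1350 kPa.

P ≈ 1350 kPa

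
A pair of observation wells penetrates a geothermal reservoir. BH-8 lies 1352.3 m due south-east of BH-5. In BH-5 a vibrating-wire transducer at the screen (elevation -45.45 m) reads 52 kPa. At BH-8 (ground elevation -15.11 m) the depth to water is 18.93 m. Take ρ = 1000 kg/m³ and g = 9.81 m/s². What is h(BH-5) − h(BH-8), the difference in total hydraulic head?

Pressure head at BH-5: ψ = P/(ρg) = 52×1000 / (1000 × 9.81) = 5.30 m.
Total head at BH-5: h = z + ψ = -45.45 + 5.30 = -40.15 m.
Total head at BH-8: h = -15.11 − 18.93 = -34.04 m.
Head difference: h(BH-5) − h(BH-8) = -40.15 − (-34.04) = -6.11 m.

Δh ≈ -6.11 m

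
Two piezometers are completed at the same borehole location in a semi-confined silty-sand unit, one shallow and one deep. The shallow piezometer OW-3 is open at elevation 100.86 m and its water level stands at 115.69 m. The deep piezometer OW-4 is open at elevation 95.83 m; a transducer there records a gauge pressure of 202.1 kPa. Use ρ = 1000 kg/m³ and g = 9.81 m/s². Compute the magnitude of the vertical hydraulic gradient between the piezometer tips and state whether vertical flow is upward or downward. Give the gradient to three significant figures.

Total head at OW-3: h = 115.69 m (water level in the standpipe).
Pressure head at OW-4: ψ = P/(ρg) = 202.1×1000 / (1000 × 9.81) = 20.60 m.
Total head at OW-4: h = z + ψ = 95.83 + 20.60 = 116.43 m.
Δh = h(OW-3) − h(OW-4) = 115.69 − 116.43 = -0.74 m.
Vertical separation Δz = 100.86 − 95.83 = 5.03 m.
|i_v| = |Δh| / Δz = 0.74 / 5.03 = 0.147.
Head is higher in the deep piezometer, so vertical flow is upward (discharge condition).

|i_v| ≈ 0.147; vertical flow is upward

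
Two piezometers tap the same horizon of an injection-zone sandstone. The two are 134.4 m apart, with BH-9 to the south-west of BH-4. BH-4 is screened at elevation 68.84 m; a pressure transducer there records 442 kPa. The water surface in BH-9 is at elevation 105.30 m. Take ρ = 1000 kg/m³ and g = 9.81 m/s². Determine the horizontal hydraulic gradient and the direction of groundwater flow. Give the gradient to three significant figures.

i ≈ 0.0640; groundwater flows toward the south-west

Pressure head at BH-4: ψ = P/(ρg) = 442×1000 / (1000 × 9.81) = 45.06 m.
Total head at BH-4: h = z + ψ = 68.84 + 45.06 = 113.90 m.
Total head at BH-9: h = 105.30 m (water level in the piezometer is the total head).
Head difference: h(BH-4) − h(BH-9) = 113.90 − 105.30 = 8.60 m.
Hydraulic gradient: i = |Δh| / L = 8.60 / 134.4 = 0.0640.
Flow is from higher to lower head: from BH-4 toward BH-9, i.e. toward the south-west.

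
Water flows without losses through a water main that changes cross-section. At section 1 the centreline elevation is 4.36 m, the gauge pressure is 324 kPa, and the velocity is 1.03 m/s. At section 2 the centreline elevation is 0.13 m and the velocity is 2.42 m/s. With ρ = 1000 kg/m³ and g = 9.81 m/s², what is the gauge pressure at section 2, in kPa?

P₂ ≈ 363 kPa

Pressure head at 1: ψ₁ = P₁/(ρg) = 324×1000 / (1000 × 9.81) = 33.03 m.
Velocity heads: v₁²/2g = 1.03²/19.62 = 0.054 m; v₂²/2g = 2.42²/19.62 = 0.298 m.
Total head H = z₁ + ψ₁ + v₁²/2g = 4.36 + 33.03 + 0.054 = 37.44 m.
ψ₂ = H − z₂ − v₂²/2g = 37.44 − 0.13 − 0.298 = 37.01 m.
P₂ = ρgψ₂ = 1000 × 9.81 × 37.01 ≈ 363 kPa.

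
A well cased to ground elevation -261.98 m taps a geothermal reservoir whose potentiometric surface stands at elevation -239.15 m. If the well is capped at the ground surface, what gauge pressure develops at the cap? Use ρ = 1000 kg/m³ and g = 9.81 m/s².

P ≈ 224 kPa

Head above the cap: Δh = -239.15 − (-261.98) = 22.83 m.
P = ρgΔh = 1000 × 9.81 × 22.83 = 223962 Pa ≈ 224 kPa.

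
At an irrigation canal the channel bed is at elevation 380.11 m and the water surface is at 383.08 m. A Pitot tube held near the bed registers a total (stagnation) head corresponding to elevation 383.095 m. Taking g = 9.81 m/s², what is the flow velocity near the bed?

Near the bed, under hydrostatic conditions, the piezometric head (z + ψ) equals the free-surface elevation, 383.08 m.
Velocity head = total − piezometric = 383.095 − 383.08 = 0.015 m.
v = √(2g·h_v) = √(2 × 9.81 × 0.015) = 0.542 m/s.

v ≈ 0.542 m/s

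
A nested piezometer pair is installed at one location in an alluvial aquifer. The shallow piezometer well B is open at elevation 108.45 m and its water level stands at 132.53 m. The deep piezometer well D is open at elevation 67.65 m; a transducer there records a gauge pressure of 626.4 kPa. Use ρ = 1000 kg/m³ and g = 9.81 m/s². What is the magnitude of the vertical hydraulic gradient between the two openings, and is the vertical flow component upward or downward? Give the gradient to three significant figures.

Total head at well B: h = 132.53 m (water level in the standpipe).
Pressure head at well D: ψ = P/(ρg) = 626.4×1000 / (1000 × 9.81) = 63.85 m.
Total head at well D: h = z + ψ = 67.65 + 63.85 = 131.50 m.
Δh = h(well B) − h(well D) = 132.53 − 131.50 = 1.03 m.
Vertical separation Δz = 108.45 − 67.65 = 40.80 m.
|i_v| = |Δh| / Δz = 1.03 / 40.80 = 0.0252.
Head is higher in the shallow piezometer, so vertical flow is downward (recharge condition).

|i_v| ≈ 0.0252; vertical flow is downward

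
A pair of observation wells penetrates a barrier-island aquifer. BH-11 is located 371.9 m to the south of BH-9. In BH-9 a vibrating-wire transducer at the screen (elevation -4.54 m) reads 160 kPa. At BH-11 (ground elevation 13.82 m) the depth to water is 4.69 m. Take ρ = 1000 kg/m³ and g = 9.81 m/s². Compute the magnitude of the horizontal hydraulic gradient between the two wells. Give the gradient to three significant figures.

i ≈ 0.00710

Pressure head at BH-9: ψ = P/(ρg) = 160×1000 / (1000 × 9.81) = 16.31 m.
Total head at BH-9: h = z + ψ = -4.54 + 16.31 = 11.77 m.
Total head at BH-11: h = 13.82 − 4.69 = 9.13 m.
Head difference: h(BH-9) − h(BH-11) = 11.77 − 9.13 = 2.64 m.
Hydraulic gradient: i = |Δh| / L = 2.64 / 371.9 = 0.00710.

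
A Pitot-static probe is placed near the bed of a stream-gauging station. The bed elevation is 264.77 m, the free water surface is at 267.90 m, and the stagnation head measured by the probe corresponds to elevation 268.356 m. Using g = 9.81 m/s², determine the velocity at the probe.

Near the bed, under hydrostatic conditions, the piezometric head (z + ψ) equals the free-surface elevation, 267.90 m.
Velocity head = total − piezometric = 268.356 − 267.90 = 0.456 m.
v = √(2g·h_v) = √(2 × 9.81 × 0.456) = 2.99 m/s.

v ≈ 2.99 m/s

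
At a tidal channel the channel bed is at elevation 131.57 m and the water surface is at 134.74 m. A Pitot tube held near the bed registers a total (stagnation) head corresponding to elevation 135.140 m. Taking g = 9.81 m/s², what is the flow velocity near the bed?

Near the bed, under hydrostatic conditions, the piezometric head (z + ψ) equals the free-surface elevation, 134.74 m.
Velocity head = total − piezometric = 135.140 − 134.74 = 0.400 m.
v = √(2g·h_v) = √(2 × 9.81 × 0.400) = 2.80 m/s.

v ≈ 2.80 m/s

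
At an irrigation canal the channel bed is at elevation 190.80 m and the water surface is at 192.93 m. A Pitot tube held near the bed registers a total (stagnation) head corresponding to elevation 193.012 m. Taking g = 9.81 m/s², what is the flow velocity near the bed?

v ≈ 1.27 m/s

Near the bed, under hydrostatic conditions, the piezometric head (z + ψ) equals the free-surface elevation, 192.93 m.
Velocity head = total − piezometric = 193.012 − 192.93 = 0.082 m.
v = √(2g·h_v) = √(2 × 9.81 × 0.082) = 1.27 m/s.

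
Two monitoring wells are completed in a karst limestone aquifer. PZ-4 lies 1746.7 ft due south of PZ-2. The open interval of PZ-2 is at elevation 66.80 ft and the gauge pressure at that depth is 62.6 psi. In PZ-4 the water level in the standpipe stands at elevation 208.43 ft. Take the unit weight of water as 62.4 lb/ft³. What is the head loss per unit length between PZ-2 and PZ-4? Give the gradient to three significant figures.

i ≈ 0.00162 ft/ft

Pressure head at PZ-2: ψ = 144·P/γ = 144 × 62.6 / 62.4 = 144.46 ft.
Total head at PZ-2: h = z + ψ = 66.80 + 144.46 = 211.26 ft.
Total head at PZ-4: h = 208.43 ft (water level in the piezometer is the total head).
Head difference: h(PZ-2) − h(PZ-4) = 211.26 − 208.43 = 2.83 ft.
Hydraulic gradient: i = |Δh| / L = 2.83 / 1746.7 = 0.00162.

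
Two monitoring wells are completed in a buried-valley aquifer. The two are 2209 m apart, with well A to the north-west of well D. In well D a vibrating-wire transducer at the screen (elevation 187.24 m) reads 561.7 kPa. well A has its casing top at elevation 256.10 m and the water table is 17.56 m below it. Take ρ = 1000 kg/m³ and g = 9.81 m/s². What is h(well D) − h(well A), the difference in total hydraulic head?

Δh ≈ 5.96 m

Pressure head at well D: ψ = P/(ρg) = 561.7×1000 / (1000 × 9.81) = 57.26 m.
Total head at well D: h = z + ψ = 187.24 + 57.26 = 244.50 m.
Total head at well A: h = 256.10 − 17.56 = 238.54 m.
Head difference: h(well D) − h(well A) = 244.50 − 238.54 = 5.96 m.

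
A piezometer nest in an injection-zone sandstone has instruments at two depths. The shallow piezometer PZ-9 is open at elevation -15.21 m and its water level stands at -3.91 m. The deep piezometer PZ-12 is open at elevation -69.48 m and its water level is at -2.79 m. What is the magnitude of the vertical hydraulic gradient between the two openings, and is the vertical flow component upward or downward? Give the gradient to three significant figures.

|i_v| ≈ 0.0206; vertical flow is upward

Total head at PZ-9: h = -3.91 m (water level in the standpipe).
Total head at PZ-12: h = -2.79 m.
Δh = h(PZ-9) − h(PZ-12) = -3.91 − (-2.79) = -1.12 m.
Vertical separation Δz = -15.21 − (-69.48) = 54.27 m.
|i_v| = |Δh| / Δz = 1.12 / 54.27 = 0.0206.
Head is higher in the deep piezometer, so vertical flow is upward (discharge condition).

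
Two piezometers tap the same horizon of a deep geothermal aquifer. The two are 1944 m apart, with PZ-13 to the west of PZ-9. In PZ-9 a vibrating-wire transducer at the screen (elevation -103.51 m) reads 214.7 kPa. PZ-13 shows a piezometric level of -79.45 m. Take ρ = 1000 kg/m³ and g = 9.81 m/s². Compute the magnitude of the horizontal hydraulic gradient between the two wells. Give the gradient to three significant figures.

i ≈ 0.00112

Pressure head at PZ-9: ψ = P/(ρg) = 214.7×1000 / (1000 × 9.81) = 21.89 m.
Total head at PZ-9: h = z + ψ = -103.51 + 21.89 = -81.62 m.
Total head at PZ-13: h = -79.45 m (water level in the piezometer is the total head).
Head difference: h(PZ-9) − h(PZ-13) = -81.62 − (-79.45) = -2.17 m.
Hydraulic gradient: i = |Δh| / L = 2.17 / 1944 = 0.00112.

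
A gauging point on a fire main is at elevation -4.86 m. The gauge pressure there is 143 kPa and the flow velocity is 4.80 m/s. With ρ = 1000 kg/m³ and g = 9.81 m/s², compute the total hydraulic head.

h ≈ 10.89 m

Pressure head ψ = P/(ρg) = 143×1000 / (1000 × 9.81) = 14.58 m.
Velocity head = v²/(2g) = 4.80² / (2 × 9.81) = 1.174 m.
h = z + ψ + v²/(2g) = -4.86 + 14.58 + 1.174 = 10.89 m.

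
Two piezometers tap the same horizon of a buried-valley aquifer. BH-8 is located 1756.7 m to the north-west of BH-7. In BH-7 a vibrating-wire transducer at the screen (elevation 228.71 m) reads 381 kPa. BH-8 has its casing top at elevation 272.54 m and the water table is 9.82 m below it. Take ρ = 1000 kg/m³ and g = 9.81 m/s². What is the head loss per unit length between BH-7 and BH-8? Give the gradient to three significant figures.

i ≈ 0.00275 m/m

Pressure head at BH-7: ψ = P/(ρg) = 381×1000 / (1000 × 9.81) = 38.84 m.
Total head at BH-7: h = z + ψ = 228.71 + 38.84 = 267.55 m.
Total head at BH-8: h = 272.54 − 9.82 = 262.72 m.
Head difference: h(BH-7) − h(BH-8) = 267.55 − 262.72 = 4.83 m.
Hydraulic gradient: i = |Δh| / L = 4.83 / 1756.7 = 0.00275.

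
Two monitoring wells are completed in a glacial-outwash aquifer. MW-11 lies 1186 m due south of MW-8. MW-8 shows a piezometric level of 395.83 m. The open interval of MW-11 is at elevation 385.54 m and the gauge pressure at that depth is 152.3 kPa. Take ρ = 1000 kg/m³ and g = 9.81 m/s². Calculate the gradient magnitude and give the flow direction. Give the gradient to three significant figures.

Total head at MW-8: h = 395.83 m (water level in the piezometer is the total head).
Pressure head at MW-11: ψ = P/(ρg) = 152.3×1000 / (1000 × 9.81) = 15.52 m.
Total head at MW-11: h = z + ψ = 385.54 + 15.52 = 401.06 m.
Head difference: h(MW-8) − h(MW-11) = 395.83 − 401.06 = -5.23 m.
Hydraulic gradient: i = |Δh| / L = 5.23 / 1186 = 0.00441.
Flow is from higher to lower head: from MW-11 toward MW-8, i.e. toward the north.

i ≈ 0.00441; groundwater flows toward the north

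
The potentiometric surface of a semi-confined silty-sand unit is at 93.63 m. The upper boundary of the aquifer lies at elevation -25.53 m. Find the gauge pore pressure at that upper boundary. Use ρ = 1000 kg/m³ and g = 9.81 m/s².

Pressure head at the aquifer top: ψ = h − z = 93.63 − (-25.53) = 119.16 m.
P = ρgψ = 1000 × 9.81 × 119.16 = 1168960 Pa ≈ 1170 kPa.

P ≈ 1170 kPa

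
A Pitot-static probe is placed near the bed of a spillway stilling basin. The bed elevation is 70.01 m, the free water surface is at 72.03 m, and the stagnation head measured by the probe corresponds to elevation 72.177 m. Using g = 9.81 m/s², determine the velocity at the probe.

Near the bed, under hydrostatic conditions, the piezometric head (z + ψ) equals the free-surface elevation, 72.03 m.
Velocity head = total − piezometric = 72.177 − 72.03 = 0.147 m.
v = √(2g·h_v) = √(2 × 9.81 × 0.147) = 1.70 m/s.

v ≈ 1.70 m/s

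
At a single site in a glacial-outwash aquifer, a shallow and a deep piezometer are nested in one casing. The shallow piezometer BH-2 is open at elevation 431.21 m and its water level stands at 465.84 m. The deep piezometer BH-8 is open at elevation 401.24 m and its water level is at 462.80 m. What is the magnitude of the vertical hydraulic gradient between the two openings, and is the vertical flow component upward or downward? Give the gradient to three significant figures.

Total head at BH-2: h = 465.84 m (water level in the standpipe).
Total head at BH-8: h = 462.80 m.
Δh = h(BH-2) − h(BH-8) = 465.84 − 462.80 = 3.04 m.
Vertical separation Δz = 431.21 − 401.24 = 29.97 m.
|i_v| = |Δh| / Δz = 3.04 / 29.97 = 0.101.
Head is higher in the shallow piezometer, so vertical flow is downward (recharge condition).

|i_v| ≈ 0.101; vertical flow is downward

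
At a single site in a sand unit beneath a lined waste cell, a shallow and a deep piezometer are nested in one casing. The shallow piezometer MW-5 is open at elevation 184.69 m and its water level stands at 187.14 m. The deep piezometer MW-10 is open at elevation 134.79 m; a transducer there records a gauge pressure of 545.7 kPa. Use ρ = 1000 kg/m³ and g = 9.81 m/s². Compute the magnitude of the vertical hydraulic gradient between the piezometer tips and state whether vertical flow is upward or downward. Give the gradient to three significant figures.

|i_v| ≈ 0.0657; vertical flow is upward

Total head at MW-5: h = 187.14 m (water level in the standpipe).
Pressure head at MW-10: ψ = P/(ρg) = 545.7×1000 / (1000 × 9.81) = 55.63 m.
Total head at MW-10: h = z + ψ = 134.79 + 55.63 = 190.42 m.
Δh = h(MW-5) − h(MW-10) = 187.14 − 190.42 = -3.28 m.
Vertical separation Δz = 184.69 − 134.79 = 49.90 m.
|i_v| = |Δh| / Δz = 3.28 / 49.90 = 0.0657.
Head is higher in the deep piezometer, so vertical flow is upward (discharge condition).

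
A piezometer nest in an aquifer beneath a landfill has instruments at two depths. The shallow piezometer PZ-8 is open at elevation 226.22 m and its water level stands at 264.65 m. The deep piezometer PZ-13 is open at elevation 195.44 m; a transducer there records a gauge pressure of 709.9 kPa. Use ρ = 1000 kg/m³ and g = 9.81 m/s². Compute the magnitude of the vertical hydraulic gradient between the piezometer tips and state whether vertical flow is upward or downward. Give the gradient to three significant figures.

|i_v| ≈ 0.102; vertical flow is upward

Total head at PZ-8: h = 264.65 m (water level in the standpipe).
Pressure head at PZ-13: ψ = P/(ρg) = 709.9×1000 / (1000 × 9.81) = 72.36 m.
Total head at PZ-13: h = z + ψ = 195.44 + 72.36 = 267.80 m.
Δh = h(PZ-8) − h(PZ-13) = 264.65 − 267.80 = -3.15 m.
Vertical separation Δz = 226.22 − 195.44 = 30.78 m.
|i_v| = |Δh| / Δz = 3.15 / 30.78 = 0.102.
Head is higher in the deep piezometer, so vertical flow is upward (discharge condition).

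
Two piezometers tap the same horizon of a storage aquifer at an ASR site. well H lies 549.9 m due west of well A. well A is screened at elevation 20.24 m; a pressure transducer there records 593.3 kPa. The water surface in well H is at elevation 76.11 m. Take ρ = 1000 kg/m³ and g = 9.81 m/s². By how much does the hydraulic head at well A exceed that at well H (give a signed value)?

Pressure head at well A: ψ = P/(ρg) = 593.3×1000 / (1000 × 9.81) = 60.48 m.
Total head at well A: h = z + ψ = 20.24 + 60.48 = 80.72 m.
Total head at well H: h = 76.11 m (water level in the piezometer is the total head).
Head difference: h(well A) − h(well H) = 80.72 − 76.11 = 4.61 m.

Δh ≈ 4.61 m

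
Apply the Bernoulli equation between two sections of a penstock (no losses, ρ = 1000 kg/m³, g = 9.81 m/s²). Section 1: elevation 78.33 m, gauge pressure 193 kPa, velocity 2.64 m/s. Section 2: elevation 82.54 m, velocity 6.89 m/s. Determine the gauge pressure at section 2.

P₂ ≈ 131 kPa

Pressure head at 1: ψ₁ = P₁/(ρg) = 193×1000 / (1000 × 9.81) = 19.67 m.
Velocity heads: v₁²/2g = 2.64²/19.62 = 0.355 m; v₂²/2g = 6.89²/19.62 = 2.420 m.
Total head H = z₁ + ψ₁ + v₁²/2g = 78.33 + 19.67 + 0.355 = 98.36 m.
ψ₂ = H − z₂ − v₂²/2g = 98.36 − 82.54 − 2.420 = 13.40 m.
P₂ = ρgψ₂ = 1000 × 9.81 × 13.40 ≈ 131 kPa.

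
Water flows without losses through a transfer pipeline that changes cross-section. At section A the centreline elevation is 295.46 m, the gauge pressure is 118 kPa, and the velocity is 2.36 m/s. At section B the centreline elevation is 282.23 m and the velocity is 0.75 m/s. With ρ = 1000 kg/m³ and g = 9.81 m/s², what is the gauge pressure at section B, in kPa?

P₂ ≈ 250 kPa

Pressure head at A: ψ₁ = P₁/(ρg) = 118×1000 / (1000 × 9.81) = 12.03 m.
Velocity heads: v₁²/2g = 2.36²/19.62 = 0.284 m; v₂²/2g = 0.75²/19.62 = 0.029 m.
Total head H = z₁ + ψ₁ + v₁²/2g = 295.46 + 12.03 + 0.284 = 307.77 m.
ψ₂ = H − z₂ − v₂²/2g = 307.77 − 282.23 − 0.029 = 25.51 m.
P₂ = ρgψ₂ = 1000 × 9.81 × 25.51 ≈ 250 kPa.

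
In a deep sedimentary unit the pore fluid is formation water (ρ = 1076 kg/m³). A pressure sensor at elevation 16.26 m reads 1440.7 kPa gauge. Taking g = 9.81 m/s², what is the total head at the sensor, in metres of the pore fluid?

h ≈ 152.75 m

ψ = P/(ρg) = 1440.7×1000 / (1076 × 9.81) = 136.49 m.
h = z + ψ = 16.26 + 136.49 = 152.75 m.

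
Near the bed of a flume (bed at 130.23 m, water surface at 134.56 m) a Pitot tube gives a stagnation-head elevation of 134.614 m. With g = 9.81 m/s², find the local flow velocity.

Near the bed, under hydrostatic conditions, the piezometric head (z + ψ) equals the free-surface elevation, 134.56 m.
Velocity head = total − piezometric = 134.614 − 134.56 = 0.054 m.
v = √(2g·h_v) = √(2 × 9.81 × 0.054) = 1.03 m/s.

v ≈ 1.03 m/s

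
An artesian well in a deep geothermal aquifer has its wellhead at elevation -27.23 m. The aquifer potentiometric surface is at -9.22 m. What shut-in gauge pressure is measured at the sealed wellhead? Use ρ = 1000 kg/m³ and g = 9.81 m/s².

Head above the cap: Δh = -9.22 − (-27.23) = 18.01 m.
P = ρgΔh = 1000 × 9.81 × 18.01 = 176678 Pa ≈ 177 kPa.

P ≈ 177 kPa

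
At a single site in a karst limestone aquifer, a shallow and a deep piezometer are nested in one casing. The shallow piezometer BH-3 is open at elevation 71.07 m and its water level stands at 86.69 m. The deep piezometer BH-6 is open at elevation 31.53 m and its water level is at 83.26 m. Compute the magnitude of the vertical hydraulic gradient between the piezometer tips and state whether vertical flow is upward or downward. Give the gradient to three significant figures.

|i_v| ≈ 0.0867; vertical flow is downward

Total head at BH-3: h = 86.69 m (water level in the standpipe).
Total head at BH-6: h = 83.26 m.
Δh = h(BH-3) − h(BH-6) = 86.69 − 83.26 = 3.43 m.
Vertical separation Δz = 71.07 − 31.53 = 39.54 m.
|i_v| = |Δh| / Δz = 3.43 / 39.54 = 0.0867.
Head is higher in the shallow piezometer, so vertical flow is downward (recharge condition).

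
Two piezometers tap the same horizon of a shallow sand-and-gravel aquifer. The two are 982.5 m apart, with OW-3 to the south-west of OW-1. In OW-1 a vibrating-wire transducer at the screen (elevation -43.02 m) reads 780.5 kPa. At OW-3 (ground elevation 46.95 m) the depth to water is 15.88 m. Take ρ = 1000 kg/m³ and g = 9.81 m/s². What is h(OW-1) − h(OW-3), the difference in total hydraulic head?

Pressure head at OW-1: ψ = P/(ρg) = 780.5×1000 / (1000 × 9.81) = 79.56 m.
Total head at OW-1: h = z + ψ = -43.02 + 79.56 = 36.54 m.
Total head at OW-3: h = 46.95 − 15.88 = 31.07 m.
Head difference: h(OW-1) − h(OW-3) = 36.54 − 31.07 = 5.47 m.

Δh ≈ 5.47 m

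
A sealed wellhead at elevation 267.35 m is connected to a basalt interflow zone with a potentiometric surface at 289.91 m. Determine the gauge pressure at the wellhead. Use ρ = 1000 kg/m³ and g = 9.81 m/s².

P ≈ 221 kPa

Head above the cap: Δh = 289.91 − 267.35 = 22.56 m.
P = ρgΔh = 1000 × 9.81 × 22.56 = 221314 Pa ≈ 221 kPa.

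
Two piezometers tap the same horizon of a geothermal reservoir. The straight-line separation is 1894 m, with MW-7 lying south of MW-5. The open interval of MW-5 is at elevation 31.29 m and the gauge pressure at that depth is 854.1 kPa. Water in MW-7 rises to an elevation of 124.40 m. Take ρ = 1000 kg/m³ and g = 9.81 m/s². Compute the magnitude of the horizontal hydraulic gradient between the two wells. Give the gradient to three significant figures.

Pressure head at MW-5: ψ = P/(ρg) = 854.1×1000 / (1000 × 9.81) = 87.06 m.
Total head at MW-5: h = z + ψ = 31.29 + 87.06 = 118.35 m.
Total head at MW-7: h = 124.40 m (water level in the piezometer is the total head).
Head difference: h(MW-5) − h(MW-7) = 118.35 − 124.40 = -6.05 m.
Hydraulic gradient: i = |Δh| / L = 6.05 / 1894 = 0.00319.

i ≈ 0.00319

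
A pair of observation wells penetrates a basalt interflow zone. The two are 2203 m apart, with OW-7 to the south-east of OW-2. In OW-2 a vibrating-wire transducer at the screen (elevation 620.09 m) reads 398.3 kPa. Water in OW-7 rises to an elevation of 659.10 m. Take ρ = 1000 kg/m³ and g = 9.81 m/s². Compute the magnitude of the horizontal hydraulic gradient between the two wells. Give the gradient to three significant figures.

Pressure head at OW-2: ψ = P/(ρg) = 398.3×1000 / (1000 × 9.81) = 40.60 m.
Total head at OW-2: h = z + ψ = 620.09 + 40.60 = 660.69 m.
Total head at OW-7: h = 659.10 m (water level in the piezometer is the total head).
Head difference: h(OW-2) − h(OW-7) = 660.69 − 659.10 = 1.59 m.
Hydraulic gradient: i = |Δh| / L = 1.59 / 2203 = 0.000722.

i ≈ 0.000722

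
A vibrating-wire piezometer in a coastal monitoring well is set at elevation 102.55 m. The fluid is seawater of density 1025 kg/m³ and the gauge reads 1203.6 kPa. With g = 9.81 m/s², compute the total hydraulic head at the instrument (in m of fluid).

h ≈ 222.25 m

ψ = P/(ρg) = 1203.6×1000 / (1025 × 9.81) = 119.70 m.
h = z + ψ = 102.55 + 119.70 = 222.25 m.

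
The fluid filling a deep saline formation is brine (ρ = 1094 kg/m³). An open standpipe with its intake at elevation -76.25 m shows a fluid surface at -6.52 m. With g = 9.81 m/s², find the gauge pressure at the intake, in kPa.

P ≈ 748 kPa

Pressure head ψ = h − z = -6.52 − (-76.25) = 69.73 m.
P = ρgψ = 1094 × 9.81 × 69.73 = 748352 Pa ≈ 748 kPa.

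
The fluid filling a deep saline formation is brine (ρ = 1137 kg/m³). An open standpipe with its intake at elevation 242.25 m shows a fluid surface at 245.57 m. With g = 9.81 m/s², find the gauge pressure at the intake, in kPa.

P ≈ 37.0 kPa

Pressure head ψ = h − z = 245.57 − 242.25 = 3.32 m.
P = ρgψ = 1137 × 9.81 × 3.32 = 37031 Pa ≈ 37.0 kPa.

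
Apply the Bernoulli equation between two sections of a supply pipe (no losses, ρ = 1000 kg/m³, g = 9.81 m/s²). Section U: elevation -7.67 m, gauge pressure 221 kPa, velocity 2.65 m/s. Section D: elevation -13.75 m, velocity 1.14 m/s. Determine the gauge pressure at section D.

P₂ ≈ 284 kPa

Pressure head at U: ψ₁ = P₁/(ρg) = 221×1000 / (1000 × 9.81) = 22.53 m.
Velocity heads: v₁²/2g = 2.65²/19.62 = 0.358 m; v₂²/2g = 1.14²/19.62 = 0.066 m.
Total head H = z₁ + ψ₁ + v₁²/2g = -7.67 + 22.53 + 0.358 = 15.22 m.
ψ₂ = H − z₂ − v₂²/2g = 15.22 − (-13.75) − 0.066 = 28.90 m.
P₂ = ρgψ₂ = 1000 × 9.81 × 28.90 ≈ 284 kPa.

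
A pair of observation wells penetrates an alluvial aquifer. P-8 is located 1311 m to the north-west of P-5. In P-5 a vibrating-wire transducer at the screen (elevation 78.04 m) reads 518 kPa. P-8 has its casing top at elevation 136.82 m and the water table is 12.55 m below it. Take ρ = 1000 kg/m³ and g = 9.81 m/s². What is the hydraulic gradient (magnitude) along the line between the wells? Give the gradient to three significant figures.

i ≈ 0.00501

Pressure head at P-5: ψ = P/(ρg) = 518×1000 / (1000 × 9.81) = 52.80 m.
Total head at P-5: h = z + ψ = 78.04 + 52.80 = 130.84 m.
Total head at P-8: h = 136.82 − 12.55 = 124.27 m.
Head difference: h(P-5) − h(P-8) = 130.84 − 124.27 = 6.57 m.
Hydraulic gradient: i = |Δh| / L = 6.57 / 1311 = 0.00501.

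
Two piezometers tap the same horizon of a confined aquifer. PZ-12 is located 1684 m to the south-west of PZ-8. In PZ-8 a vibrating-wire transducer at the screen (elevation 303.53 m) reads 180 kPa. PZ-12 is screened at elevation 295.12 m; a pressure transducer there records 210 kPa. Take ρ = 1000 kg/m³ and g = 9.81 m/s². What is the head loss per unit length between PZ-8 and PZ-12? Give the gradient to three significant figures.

i ≈ 0.00318 m/m

Pressure head at PZ-8: ψ = P/(ρg) = 180×1000 / (1000 × 9.81) = 18.35 m.
Total head at PZ-8: h = z + ψ = 303.53 + 18.35 = 321.88 m.
Pressure head at PZ-12: ψ = P/(ρg) = 210×1000 / (1000 × 9.81) = 21.41 m.
Total head at PZ-12: h = z + ψ = 295.12 + 21.41 = 316.53 m.
Head difference: h(PZ-8) − h(PZ-12) = 321.88 − 316.53 = 5.35 m.
Hydraulic gradient: i = |Δh| / L = 5.35 / 1684 = 0.00318.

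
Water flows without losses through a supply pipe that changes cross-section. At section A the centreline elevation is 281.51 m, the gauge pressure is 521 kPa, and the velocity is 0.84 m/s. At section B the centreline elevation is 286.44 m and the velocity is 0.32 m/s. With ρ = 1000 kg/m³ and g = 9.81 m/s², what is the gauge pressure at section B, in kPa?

P₂ ≈ 473 kPa

Pressure head at A: ψ₁ = P₁/(ρg) = 521×1000 / (1000 × 9.81) = 53.11 m.
Velocity heads: v₁²/2g = 0.84²/19.62 = 0.036 m; v₂²/2g = 0.32²/19.62 = 0.005 m.
Total head H = z₁ + ψ₁ + v₁²/2g = 281.51 + 53.11 + 0.036 = 334.66 m.
ψ₂ = H − z₂ − v₂²/2g = 334.66 − 286.44 − 0.005 = 48.22 m.
P₂ = ρgψ₂ = 1000 × 9.81 × 48.22 ≈ 473 kPa.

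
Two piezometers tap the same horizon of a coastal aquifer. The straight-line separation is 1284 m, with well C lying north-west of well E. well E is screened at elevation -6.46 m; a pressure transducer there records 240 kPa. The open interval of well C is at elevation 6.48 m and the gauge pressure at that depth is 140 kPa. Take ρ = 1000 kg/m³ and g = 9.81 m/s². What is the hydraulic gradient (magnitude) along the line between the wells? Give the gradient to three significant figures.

i ≈ 0.00214

Pressure head at well E: ψ = P/(ρg) = 240×1000 / (1000 × 9.81) = 24.46 m.
Total head at well E: h = z + ψ = -6.46 + 24.46 = 18.00 m.
Pressure head at well C: ψ = P/(ρg) = 140×1000 / (1000 × 9.81) = 14.27 m.
Total head at well C: h = z + ψ = 6.48 + 14.27 = 20.75 m.
Head difference: h(well E) − h(well C) = 18.00 − 20.75 = -2.75 m.
Hydraulic gradient: i = |Δh| / L = 2.75 / 1284 = 0.00214.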